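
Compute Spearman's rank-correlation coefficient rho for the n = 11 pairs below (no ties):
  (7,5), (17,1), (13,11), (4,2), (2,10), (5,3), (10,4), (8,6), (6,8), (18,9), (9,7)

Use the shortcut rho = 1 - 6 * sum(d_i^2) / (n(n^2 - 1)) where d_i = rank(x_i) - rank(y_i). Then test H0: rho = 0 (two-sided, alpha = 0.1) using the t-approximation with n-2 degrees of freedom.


Step 1: Rank x and y separately (midranks; no ties here).
rank(x): 7->5, 17->10, 13->9, 4->2, 2->1, 5->3, 10->8, 8->6, 6->4, 18->11, 9->7
rank(y): 5->5, 1->1, 11->11, 2->2, 10->10, 3->3, 4->4, 6->6, 8->8, 9->9, 7->7
Step 2: d_i = R_x(i) - R_y(i); compute d_i^2.
  (5-5)^2=0, (10-1)^2=81, (9-11)^2=4, (2-2)^2=0, (1-10)^2=81, (3-3)^2=0, (8-4)^2=16, (6-6)^2=0, (4-8)^2=16, (11-9)^2=4, (7-7)^2=0
sum(d^2) = 202.
Step 3: rho = 1 - 6*202 / (11*(11^2 - 1)) = 1 - 1212/1320 = 0.081818.
Step 4: Under H0, t = rho * sqrt((n-2)/(1-rho^2)) = 0.2463 ~ t(9).
Step 5: Two-sided p-value from the t-distribution with 9 df = 0.810990.
Step 6: alpha = 0.1. fail to reject H0.

rho = 0.0818, p = 0.810990, fail to reject H0 at alpha = 0.1.


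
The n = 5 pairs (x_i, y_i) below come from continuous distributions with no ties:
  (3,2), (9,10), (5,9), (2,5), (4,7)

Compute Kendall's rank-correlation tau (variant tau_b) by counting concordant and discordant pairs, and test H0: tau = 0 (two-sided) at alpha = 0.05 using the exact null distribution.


Step 1: Enumerate the 10 unordered pairs (i,j) with i<j and classify each by sign(x_j-x_i) * sign(y_j-y_i).
  (1,2):dx=+6,dy=+8->C; (1,3):dx=+2,dy=+7->C; (1,4):dx=-1,dy=+3->D; (1,5):dx=+1,dy=+5->C
  (2,3):dx=-4,dy=-1->C; (2,4):dx=-7,dy=-5->C; (2,5):dx=-5,dy=-3->C; (3,4):dx=-3,dy=-4->C
  (3,5):dx=-1,dy=-2->C; (4,5):dx=+2,dy=+2->C
Step 2: C = 9, D = 1, total pairs = 10.
Step 3: tau = (C - D)/(n(n-1)/2) = (9 - 1)/10 = 0.800000.
Step 4: Exact two-sided p-value (enumerate n! = 120 permutations of y under H0): p = 0.083333.
Step 5: alpha = 0.05. fail to reject H0.

tau_b = 0.8000 (C=9, D=1), p = 0.083333, fail to reject H0.


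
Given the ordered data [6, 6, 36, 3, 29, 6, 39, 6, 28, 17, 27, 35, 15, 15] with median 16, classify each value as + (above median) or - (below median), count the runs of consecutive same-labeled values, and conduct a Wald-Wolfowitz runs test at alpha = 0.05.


Step 1: Compute median = 16; label A = above, B = below.
Labels in order: BBABABABAAAABB  (n_A = 7, n_B = 7)
Step 2: Count runs R = 9.
Step 3: Under H0 (random ordering), E[R] = 2*n_A*n_B/(n_A+n_B) + 1 = 2*7*7/14 + 1 = 8.0000.
        Var[R] = 2*n_A*n_B*(2*n_A*n_B - n_A - n_B) / ((n_A+n_B)^2 * (n_A+n_B-1)) = 8232/2548 = 3.2308.
        SD[R] = 1.7974.
Step 4: Continuity-corrected z = (R - 0.5 - E[R]) / SD[R] = (9 - 0.5 - 8.0000) / 1.7974 = 0.2782.
Step 5: Two-sided p-value via normal approximation = 2*(1 - Phi(|z|)) = 0.780879.
Step 6: alpha = 0.05. fail to reject H0.

R = 9, z = 0.2782, p = 0.780879, fail to reject H0.


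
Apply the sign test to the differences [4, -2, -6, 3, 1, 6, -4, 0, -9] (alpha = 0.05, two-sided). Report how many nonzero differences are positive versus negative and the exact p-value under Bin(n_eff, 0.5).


Step 1: Discard zero differences. Original n = 9; n_eff = number of nonzero differences = 8.
Nonzero differences (with sign): +4, -2, -6, +3, +1, +6, -4, -9
Step 2: Count signs: positive = 4, negative = 4.
Step 3: Under H0: P(positive) = 0.5, so the number of positives S ~ Bin(8, 0.5).
Step 4: Two-sided exact p-value = sum of Bin(8,0.5) probabilities at or below the observed probability = 1.000000.
Step 5: alpha = 0.05. fail to reject H0.

n_eff = 8, pos = 4, neg = 4, p = 1.000000, fail to reject H0.


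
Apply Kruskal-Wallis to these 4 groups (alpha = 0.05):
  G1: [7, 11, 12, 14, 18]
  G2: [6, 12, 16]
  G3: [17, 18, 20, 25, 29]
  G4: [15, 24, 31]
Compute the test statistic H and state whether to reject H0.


Step 1: Combine all N = 16 observations and assign midranks.
sorted (value, group, rank): (6,G2,1), (7,G1,2), (11,G1,3), (12,G1,4.5), (12,G2,4.5), (14,G1,6), (15,G4,7), (16,G2,8), (17,G3,9), (18,G1,10.5), (18,G3,10.5), (20,G3,12), (24,G4,13), (25,G3,14), (29,G3,15), (31,G4,16)
Step 2: Sum ranks within each group.
R_1 = 26 (n_1 = 5)
R_2 = 13.5 (n_2 = 3)
R_3 = 60.5 (n_3 = 5)
R_4 = 36 (n_4 = 3)
Step 3: H = 12/(N(N+1)) * sum(R_i^2/n_i) - 3(N+1)
     = 12/(16*17) * (26^2/5 + 13.5^2/3 + 60.5^2/5 + 36^2/3) - 3*17
     = 0.044118 * 1360 - 51
     = 9.000000.
Step 4: Ties present; correction factor C = 1 - 12/(16^3 - 16) = 0.997059. Corrected H = 9.000000 / 0.997059 = 9.026549.
Step 5: Under H0, H ~ chi^2(3); p-value = 0.028940.
Step 6: alpha = 0.05. reject H0.

H = 9.0265, df = 3, p = 0.028940, reject H0.


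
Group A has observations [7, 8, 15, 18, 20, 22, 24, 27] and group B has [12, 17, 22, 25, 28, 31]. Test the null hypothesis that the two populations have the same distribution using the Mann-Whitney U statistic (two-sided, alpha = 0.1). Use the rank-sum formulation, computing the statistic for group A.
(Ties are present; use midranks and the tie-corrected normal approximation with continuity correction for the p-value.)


Step 1: Combine and sort all 14 observations; assign midranks.
sorted (value, group): (7,X), (8,X), (12,Y), (15,X), (17,Y), (18,X), (20,X), (22,X), (22,Y), (24,X), (25,Y), (27,X), (28,Y), (31,Y)
ranks: 7->1, 8->2, 12->3, 15->4, 17->5, 18->6, 20->7, 22->8.5, 22->8.5, 24->10, 25->11, 27->12, 28->13, 31->14
Step 2: Rank sum for X: R1 = 1 + 2 + 4 + 6 + 7 + 8.5 + 10 + 12 = 50.5.
Step 3: U_X = R1 - n1(n1+1)/2 = 50.5 - 8*9/2 = 50.5 - 36 = 14.5.
       U_Y = n1*n2 - U_X = 48 - 14.5 = 33.5.
Step 4: Ties are present, so use the tie-corrected normal approximation (with continuity correction) for the p-value.
Step 5: p-value = 0.244759; compare to alpha = 0.1. fail to reject H0.

U_X = 14.5, p = 0.244759, fail to reject H0 at alpha = 0.1.


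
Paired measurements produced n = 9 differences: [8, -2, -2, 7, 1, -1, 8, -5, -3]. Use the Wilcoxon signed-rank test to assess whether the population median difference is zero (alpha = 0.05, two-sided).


Step 1: Drop any zero differences (none here) and take |d_i|.
|d| = [8, 2, 2, 7, 1, 1, 8, 5, 3]
Step 2: Midrank |d_i| (ties get averaged ranks).
ranks: |8|->8.5, |2|->3.5, |2|->3.5, |7|->7, |1|->1.5, |1|->1.5, |8|->8.5, |5|->6, |3|->5
Step 3: Attach original signs; sum ranks with positive sign and with negative sign.
W+ = 8.5 + 7 + 1.5 + 8.5 = 25.5
W- = 3.5 + 3.5 + 1.5 + 6 + 5 = 19.5
(Check: W+ + W- = 45 should equal n(n+1)/2 = 45.)
Step 4: Test statistic W = min(W+, W-) = 19.5.
Step 5: Ties in |d|, so use the tie-corrected normal approximation.
        E[W] = n(n+1)/4 = 9*10/4 = 22.5.
        Tie groups: |d|=1 (t=2), |d|=2 (t=2), |d|=8 (t=2); sum(t^3 - t) = 18.
        Var[W] = n(n+1)(2n+1)/24 - sum(t^3-t)/48 = 1710/24 - 18/48 = 70.875.
        z = (W - E[W]) / sqrt(Var[W]) = (19.5 - 22.5) / 8.4187 = -0.3563.
        Two-sided p = 2*Phi(z) = 0.721580.
Step 6: alpha = 0.05. fail to reject H0.

W+ = 25.5, W- = 19.5, W = min = 19.5, p = 0.721580, fail to reject H0.


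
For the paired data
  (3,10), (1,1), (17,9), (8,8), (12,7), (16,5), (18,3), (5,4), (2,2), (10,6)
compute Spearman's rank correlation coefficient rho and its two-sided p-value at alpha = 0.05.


Step 1: Rank x and y separately (midranks; no ties here).
rank(x): 3->3, 1->1, 17->9, 8->5, 12->7, 16->8, 18->10, 5->4, 2->2, 10->6
rank(y): 10->10, 1->1, 9->9, 8->8, 7->7, 5->5, 3->3, 4->4, 2->2, 6->6
Step 2: d_i = R_x(i) - R_y(i); compute d_i^2.
  (3-10)^2=49, (1-1)^2=0, (9-9)^2=0, (5-8)^2=9, (7-7)^2=0, (8-5)^2=9, (10-3)^2=49, (4-4)^2=0, (2-2)^2=0, (6-6)^2=0
sum(d^2) = 116.
Step 3: rho = 1 - 6*116 / (10*(10^2 - 1)) = 1 - 696/990 = 0.296970.
Step 4: Under H0, t = rho * sqrt((n-2)/(1-rho^2)) = 0.8796 ~ t(8).
Step 5: Two-sided p-value from the t-distribution with 8 df = 0.404702.
Step 6: alpha = 0.05. fail to reject H0.

rho = 0.2970, p = 0.404702, fail to reject H0 at alpha = 0.05.


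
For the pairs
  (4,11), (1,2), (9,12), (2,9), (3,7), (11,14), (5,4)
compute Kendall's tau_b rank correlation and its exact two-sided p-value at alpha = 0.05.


Step 1: Enumerate the 21 unordered pairs (i,j) with i<j and classify each by sign(x_j-x_i) * sign(y_j-y_i).
  (1,2):dx=-3,dy=-9->C; (1,3):dx=+5,dy=+1->C; (1,4):dx=-2,dy=-2->C; (1,5):dx=-1,dy=-4->C
  (1,6):dx=+7,dy=+3->C; (1,7):dx=+1,dy=-7->D; (2,3):dx=+8,dy=+10->C; (2,4):dx=+1,dy=+7->C
  (2,5):dx=+2,dy=+5->C; (2,6):dx=+10,dy=+12->C; (2,7):dx=+4,dy=+2->C; (3,4):dx=-7,dy=-3->C
  (3,5):dx=-6,dy=-5->C; (3,6):dx=+2,dy=+2->C; (3,7):dx=-4,dy=-8->C; (4,5):dx=+1,dy=-2->D
  (4,6):dx=+9,dy=+5->C; (4,7):dx=+3,dy=-5->D; (5,6):dx=+8,dy=+7->C; (5,7):dx=+2,dy=-3->D
  (6,7):dx=-6,dy=-10->C
Step 2: C = 17, D = 4, total pairs = 21.
Step 3: tau = (C - D)/(n(n-1)/2) = (17 - 4)/21 = 0.619048.
Step 4: Exact two-sided p-value (enumerate n! = 5040 permutations of y under H0): p = 0.069048.
Step 5: alpha = 0.05. fail to reject H0.

tau_b = 0.6190 (C=17, D=4), p = 0.069048, fail to reject H0.


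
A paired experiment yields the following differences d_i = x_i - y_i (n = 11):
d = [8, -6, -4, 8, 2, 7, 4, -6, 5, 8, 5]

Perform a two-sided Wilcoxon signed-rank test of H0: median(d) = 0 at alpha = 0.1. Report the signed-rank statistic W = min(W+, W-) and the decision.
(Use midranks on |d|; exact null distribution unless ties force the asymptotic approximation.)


Step 1: Drop any zero differences (none here) and take |d_i|.
|d| = [8, 6, 4, 8, 2, 7, 4, 6, 5, 8, 5]
Step 2: Midrank |d_i| (ties get averaged ranks).
ranks: |8|->10, |6|->6.5, |4|->2.5, |8|->10, |2|->1, |7|->8, |4|->2.5, |6|->6.5, |5|->4.5, |8|->10, |5|->4.5
Step 3: Attach original signs; sum ranks with positive sign and with negative sign.
W+ = 10 + 10 + 1 + 8 + 2.5 + 4.5 + 10 + 4.5 = 50.5
W- = 6.5 + 2.5 + 6.5 = 15.5
(Check: W+ + W- = 66 should equal n(n+1)/2 = 66.)
Step 4: Test statistic W = min(W+, W-) = 15.5.
Step 5: Ties in |d|, so use the tie-corrected normal approximation.
        E[W] = n(n+1)/4 = 11*12/4 = 33.
        Tie groups: |d|=4 (t=2), |d|=5 (t=2), |d|=6 (t=2), |d|=8 (t=3); sum(t^3 - t) = 42.
        Var[W] = n(n+1)(2n+1)/24 - sum(t^3-t)/48 = 3036/24 - 42/48 = 125.625.
        z = (W - E[W]) / sqrt(Var[W]) = (15.5 - 33) / 11.2083 = -1.5613.
        Two-sided p = 2*Phi(z) = 0.118441.
Step 6: alpha = 0.1. fail to reject H0.

W+ = 50.5, W- = 15.5, W = min = 15.5, p = 0.118441, fail to reject H0.


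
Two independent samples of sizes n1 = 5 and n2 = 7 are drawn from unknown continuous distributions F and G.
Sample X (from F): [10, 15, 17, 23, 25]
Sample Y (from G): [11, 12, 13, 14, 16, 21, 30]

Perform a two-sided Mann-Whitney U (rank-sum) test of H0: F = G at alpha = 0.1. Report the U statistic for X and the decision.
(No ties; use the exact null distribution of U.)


Step 1: Combine and sort all 12 observations; assign midranks.
sorted (value, group): (10,X), (11,Y), (12,Y), (13,Y), (14,Y), (15,X), (16,Y), (17,X), (21,Y), (23,X), (25,X), (30,Y)
ranks: 10->1, 11->2, 12->3, 13->4, 14->5, 15->6, 16->7, 17->8, 21->9, 23->10, 25->11, 30->12
Step 2: Rank sum for X: R1 = 1 + 6 + 8 + 10 + 11 = 36.
Step 3: U_X = R1 - n1(n1+1)/2 = 36 - 5*6/2 = 36 - 15 = 21.
       U_Y = n1*n2 - U_X = 35 - 21 = 14.
Step 4: No ties, so the exact null distribution of U (based on enumerating the C(12,5) = 792 equally likely rank assignments) gives the two-sided p-value.
Step 5: p-value = 0.638889; compare to alpha = 0.1. fail to reject H0.

U_X = 21, p = 0.638889, fail to reject H0 at alpha = 0.1.


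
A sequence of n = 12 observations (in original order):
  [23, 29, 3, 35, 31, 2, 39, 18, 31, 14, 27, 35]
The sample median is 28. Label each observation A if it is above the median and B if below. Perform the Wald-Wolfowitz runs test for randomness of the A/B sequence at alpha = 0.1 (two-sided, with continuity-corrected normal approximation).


Step 1: Compute median = 28; label A = above, B = below.
Labels in order: BABAABABABBA  (n_A = 6, n_B = 6)
Step 2: Count runs R = 10.
Step 3: Under H0 (random ordering), E[R] = 2*n_A*n_B/(n_A+n_B) + 1 = 2*6*6/12 + 1 = 7.0000.
        Var[R] = 2*n_A*n_B*(2*n_A*n_B - n_A - n_B) / ((n_A+n_B)^2 * (n_A+n_B-1)) = 4320/1584 = 2.7273.
        SD[R] = 1.6514.
Step 4: Continuity-corrected z = (R - 0.5 - E[R]) / SD[R] = (10 - 0.5 - 7.0000) / 1.6514 = 1.5138.
Step 5: Two-sided p-value via normal approximation = 2*(1 - Phi(|z|)) = 0.130070.
Step 6: alpha = 0.1. fail to reject H0.

R = 10, z = 1.5138, p = 0.130070, fail to reject H0.


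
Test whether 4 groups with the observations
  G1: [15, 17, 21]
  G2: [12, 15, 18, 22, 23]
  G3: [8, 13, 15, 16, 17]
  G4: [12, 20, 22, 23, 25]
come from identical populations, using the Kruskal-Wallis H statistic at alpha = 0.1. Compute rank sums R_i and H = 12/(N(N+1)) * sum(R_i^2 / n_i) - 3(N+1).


Step 1: Combine all N = 18 observations and assign midranks.
sorted (value, group, rank): (8,G3,1), (12,G2,2.5), (12,G4,2.5), (13,G3,4), (15,G1,6), (15,G2,6), (15,G3,6), (16,G3,8), (17,G1,9.5), (17,G3,9.5), (18,G2,11), (20,G4,12), (21,G1,13), (22,G2,14.5), (22,G4,14.5), (23,G2,16.5), (23,G4,16.5), (25,G4,18)
Step 2: Sum ranks within each group.
R_1 = 28.5 (n_1 = 3)
R_2 = 50.5 (n_2 = 5)
R_3 = 28.5 (n_3 = 5)
R_4 = 63.5 (n_4 = 5)
Step 3: H = 12/(N(N+1)) * sum(R_i^2/n_i) - 3(N+1)
     = 12/(18*19) * (28.5^2/3 + 50.5^2/5 + 28.5^2/5 + 63.5^2/5) - 3*19
     = 0.035088 * 1749.7 - 57
     = 4.392982.
Step 4: Ties present; correction factor C = 1 - 48/(18^3 - 18) = 0.991744. Corrected H = 4.392982 / 0.991744 = 4.429553.
Step 5: Under H0, H ~ chi^2(3); p-value = 0.218661.
Step 6: alpha = 0.1. fail to reject H0.

H = 4.4296, df = 3, p = 0.218661, fail to reject H0.


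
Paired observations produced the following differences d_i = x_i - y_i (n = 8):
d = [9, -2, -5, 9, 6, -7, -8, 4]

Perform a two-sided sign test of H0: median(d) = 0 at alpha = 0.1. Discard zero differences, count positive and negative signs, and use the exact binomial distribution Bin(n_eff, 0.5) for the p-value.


Step 1: Discard zero differences. Original n = 8; n_eff = number of nonzero differences = 8.
Nonzero differences (with sign): +9, -2, -5, +9, +6, -7, -8, +4
Step 2: Count signs: positive = 4, negative = 4.
Step 3: Under H0: P(positive) = 0.5, so the number of positives S ~ Bin(8, 0.5).
Step 4: Two-sided exact p-value = sum of Bin(8,0.5) probabilities at or below the observed probability = 1.000000.
Step 5: alpha = 0.1. fail to reject H0.

n_eff = 8, pos = 4, neg = 4, p = 1.000000, fail to reject H0.


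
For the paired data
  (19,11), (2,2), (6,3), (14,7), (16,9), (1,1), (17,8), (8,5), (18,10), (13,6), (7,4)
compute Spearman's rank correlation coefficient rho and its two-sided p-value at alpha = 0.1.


Step 1: Rank x and y separately (midranks; no ties here).
rank(x): 19->11, 2->2, 6->3, 14->7, 16->8, 1->1, 17->9, 8->5, 18->10, 13->6, 7->4
rank(y): 11->11, 2->2, 3->3, 7->7, 9->9, 1->1, 8->8, 5->5, 10->10, 6->6, 4->4
Step 2: d_i = R_x(i) - R_y(i); compute d_i^2.
  (11-11)^2=0, (2-2)^2=0, (3-3)^2=0, (7-7)^2=0, (8-9)^2=1, (1-1)^2=0, (9-8)^2=1, (5-5)^2=0, (10-10)^2=0, (6-6)^2=0, (4-4)^2=0
sum(d^2) = 2.
Step 3: rho = 1 - 6*2 / (11*(11^2 - 1)) = 1 - 12/1320 = 0.990909.
Step 4: Under H0, t = rho * sqrt((n-2)/(1-rho^2)) = 22.0966 ~ t(9).
Step 5: Two-sided p-value from the t-distribution with 9 df = 0.000000.
Step 6: alpha = 0.1. reject H0.

rho = 0.9909, p = 0.000000, reject H0 at alpha = 0.1.


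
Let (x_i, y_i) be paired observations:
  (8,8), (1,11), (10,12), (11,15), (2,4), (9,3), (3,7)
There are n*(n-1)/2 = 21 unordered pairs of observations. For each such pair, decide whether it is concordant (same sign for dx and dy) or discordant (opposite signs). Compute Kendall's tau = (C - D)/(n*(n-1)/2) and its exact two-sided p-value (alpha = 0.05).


Step 1: Enumerate the 21 unordered pairs (i,j) with i<j and classify each by sign(x_j-x_i) * sign(y_j-y_i).
  (1,2):dx=-7,dy=+3->D; (1,3):dx=+2,dy=+4->C; (1,4):dx=+3,dy=+7->C; (1,5):dx=-6,dy=-4->C
  (1,6):dx=+1,dy=-5->D; (1,7):dx=-5,dy=-1->C; (2,3):dx=+9,dy=+1->C; (2,4):dx=+10,dy=+4->C
  (2,5):dx=+1,dy=-7->D; (2,6):dx=+8,dy=-8->D; (2,7):dx=+2,dy=-4->D; (3,4):dx=+1,dy=+3->C
  (3,5):dx=-8,dy=-8->C; (3,6):dx=-1,dy=-9->C; (3,7):dx=-7,dy=-5->C; (4,5):dx=-9,dy=-11->C
  (4,6):dx=-2,dy=-12->C; (4,7):dx=-8,dy=-8->C; (5,6):dx=+7,dy=-1->D; (5,7):dx=+1,dy=+3->C
  (6,7):dx=-6,dy=+4->D
Step 2: C = 14, D = 7, total pairs = 21.
Step 3: tau = (C - D)/(n(n-1)/2) = (14 - 7)/21 = 0.333333.
Step 4: Exact two-sided p-value (enumerate n! = 5040 permutations of y under H0): p = 0.381349.
Step 5: alpha = 0.05. fail to reject H0.

tau_b = 0.3333 (C=14, D=7), p = 0.381349, fail to reject H0.


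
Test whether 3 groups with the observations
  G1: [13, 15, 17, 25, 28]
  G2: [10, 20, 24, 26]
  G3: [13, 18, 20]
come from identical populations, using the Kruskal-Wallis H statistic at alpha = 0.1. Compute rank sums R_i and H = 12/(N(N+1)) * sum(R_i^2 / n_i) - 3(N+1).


Step 1: Combine all N = 12 observations and assign midranks.
sorted (value, group, rank): (10,G2,1), (13,G1,2.5), (13,G3,2.5), (15,G1,4), (17,G1,5), (18,G3,6), (20,G2,7.5), (20,G3,7.5), (24,G2,9), (25,G1,10), (26,G2,11), (28,G1,12)
Step 2: Sum ranks within each group.
R_1 = 33.5 (n_1 = 5)
R_2 = 28.5 (n_2 = 4)
R_3 = 16 (n_3 = 3)
Step 3: H = 12/(N(N+1)) * sum(R_i^2/n_i) - 3(N+1)
     = 12/(12*13) * (33.5^2/5 + 28.5^2/4 + 16^2/3) - 3*13
     = 0.076923 * 512.846 - 39
     = 0.449679.
Step 4: Ties present; correction factor C = 1 - 12/(12^3 - 12) = 0.993007. Corrected H = 0.449679 / 0.993007 = 0.452846.
Step 5: Under H0, H ~ chi^2(2); p-value = 0.797381.
Step 6: alpha = 0.1. fail to reject H0.

H = 0.4528, df = 2, p = 0.797381, fail to reject H0.


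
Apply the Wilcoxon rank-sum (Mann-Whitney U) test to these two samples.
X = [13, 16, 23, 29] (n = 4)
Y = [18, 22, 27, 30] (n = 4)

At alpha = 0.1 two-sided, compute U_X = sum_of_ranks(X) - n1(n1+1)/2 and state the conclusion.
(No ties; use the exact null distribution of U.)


Step 1: Combine and sort all 8 observations; assign midranks.
sorted (value, group): (13,X), (16,X), (18,Y), (22,Y), (23,X), (27,Y), (29,X), (30,Y)
ranks: 13->1, 16->2, 18->3, 22->4, 23->5, 27->6, 29->7, 30->8
Step 2: Rank sum for X: R1 = 1 + 2 + 5 + 7 = 15.
Step 3: U_X = R1 - n1(n1+1)/2 = 15 - 4*5/2 = 15 - 10 = 5.
       U_Y = n1*n2 - U_X = 16 - 5 = 11.
Step 4: No ties, so the exact null distribution of U (based on enumerating the C(8,4) = 70 equally likely rank assignments) gives the two-sided p-value.
Step 5: p-value = 0.485714; compare to alpha = 0.1. fail to reject H0.

U_X = 5, p = 0.485714, fail to reject H0 at alpha = 0.1.


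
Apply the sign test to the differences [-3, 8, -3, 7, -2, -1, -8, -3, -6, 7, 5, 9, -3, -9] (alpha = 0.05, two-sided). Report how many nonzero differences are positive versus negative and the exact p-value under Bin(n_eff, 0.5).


Step 1: Discard zero differences. Original n = 14; n_eff = number of nonzero differences = 14.
Nonzero differences (with sign): -3, +8, -3, +7, -2, -1, -8, -3, -6, +7, +5, +9, -3, -9
Step 2: Count signs: positive = 5, negative = 9.
Step 3: Under H0: P(positive) = 0.5, so the number of positives S ~ Bin(14, 0.5).
Step 4: Two-sided exact p-value = sum of Bin(14,0.5) probabilities at or below the observed probability = 0.423950.
Step 5: alpha = 0.05. fail to reject H0.

n_eff = 14, pos = 5, neg = 9, p = 0.423950, fail to reject H0.


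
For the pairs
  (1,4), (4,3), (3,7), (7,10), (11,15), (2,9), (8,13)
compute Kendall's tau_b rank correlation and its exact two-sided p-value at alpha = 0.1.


Step 1: Enumerate the 21 unordered pairs (i,j) with i<j and classify each by sign(x_j-x_i) * sign(y_j-y_i).
  (1,2):dx=+3,dy=-1->D; (1,3):dx=+2,dy=+3->C; (1,4):dx=+6,dy=+6->C; (1,5):dx=+10,dy=+11->C
  (1,6):dx=+1,dy=+5->C; (1,7):dx=+7,dy=+9->C; (2,3):dx=-1,dy=+4->D; (2,4):dx=+3,dy=+7->C
  (2,5):dx=+7,dy=+12->C; (2,6):dx=-2,dy=+6->D; (2,7):dx=+4,dy=+10->C; (3,4):dx=+4,dy=+3->C
  (3,5):dx=+8,dy=+8->C; (3,6):dx=-1,dy=+2->D; (3,7):dx=+5,dy=+6->C; (4,5):dx=+4,dy=+5->C
  (4,6):dx=-5,dy=-1->C; (4,7):dx=+1,dy=+3->C; (5,6):dx=-9,dy=-6->C; (5,7):dx=-3,dy=-2->C
  (6,7):dx=+6,dy=+4->C
Step 2: C = 17, D = 4, total pairs = 21.
Step 3: tau = (C - D)/(n(n-1)/2) = (17 - 4)/21 = 0.619048.
Step 4: Exact two-sided p-value (enumerate n! = 5040 permutations of y under H0): p = 0.069048.
Step 5: alpha = 0.1. reject H0.

tau_b = 0.6190 (C=17, D=4), p = 0.069048, reject H0.


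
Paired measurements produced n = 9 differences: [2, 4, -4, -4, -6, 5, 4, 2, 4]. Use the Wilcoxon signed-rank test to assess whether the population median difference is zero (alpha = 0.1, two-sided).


Step 1: Drop any zero differences (none here) and take |d_i|.
|d| = [2, 4, 4, 4, 6, 5, 4, 2, 4]
Step 2: Midrank |d_i| (ties get averaged ranks).
ranks: |2|->1.5, |4|->5, |4|->5, |4|->5, |6|->9, |5|->8, |4|->5, |2|->1.5, |4|->5
Step 3: Attach original signs; sum ranks with positive sign and with negative sign.
W+ = 1.5 + 5 + 8 + 5 + 1.5 + 5 = 26
W- = 5 + 5 + 9 = 19
(Check: W+ + W- = 45 should equal n(n+1)/2 = 45.)
Step 4: Test statistic W = min(W+, W-) = 19.
Step 5: Ties in |d|, so use the tie-corrected normal approximation.
        E[W] = n(n+1)/4 = 9*10/4 = 22.5.
        Tie groups: |d|=2 (t=2), |d|=4 (t=5); sum(t^3 - t) = 126.
        Var[W] = n(n+1)(2n+1)/24 - sum(t^3-t)/48 = 1710/24 - 126/48 = 68.625.
        z = (W - E[W]) / sqrt(Var[W]) = (19 - 22.5) / 8.2840 = -0.4225.
        Two-sided p = 2*Phi(z) = 0.672660.
Step 6: alpha = 0.1. fail to reject H0.

W+ = 26, W- = 19, W = min = 19, p = 0.672660, fail to reject H0.


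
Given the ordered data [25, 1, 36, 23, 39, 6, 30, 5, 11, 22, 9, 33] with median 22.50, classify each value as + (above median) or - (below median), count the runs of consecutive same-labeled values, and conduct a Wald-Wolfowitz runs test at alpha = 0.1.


Step 1: Compute median = 22.50; label A = above, B = below.
Labels in order: ABAAABABBBBA  (n_A = 6, n_B = 6)
Step 2: Count runs R = 7.
Step 3: Under H0 (random ordering), E[R] = 2*n_A*n_B/(n_A+n_B) + 1 = 2*6*6/12 + 1 = 7.0000.
        Var[R] = 2*n_A*n_B*(2*n_A*n_B - n_A - n_B) / ((n_A+n_B)^2 * (n_A+n_B-1)) = 4320/1584 = 2.7273.
        SD[R] = 1.6514.
Step 4: R = E[R], so z = 0 with no continuity correction.
Step 5: Two-sided p-value via normal approximation = 2*(1 - Phi(|z|)) = 1.000000.
Step 6: alpha = 0.1. fail to reject H0.

R = 7, z = 0.0000, p = 1.000000, fail to reject H0.


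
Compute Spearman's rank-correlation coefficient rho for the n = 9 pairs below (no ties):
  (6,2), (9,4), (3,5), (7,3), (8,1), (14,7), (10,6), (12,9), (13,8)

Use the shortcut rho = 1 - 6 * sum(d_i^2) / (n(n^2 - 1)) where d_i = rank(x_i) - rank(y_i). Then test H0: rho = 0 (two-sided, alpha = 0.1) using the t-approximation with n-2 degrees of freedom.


Step 1: Rank x and y separately (midranks; no ties here).
rank(x): 6->2, 9->5, 3->1, 7->3, 8->4, 14->9, 10->6, 12->7, 13->8
rank(y): 2->2, 4->4, 5->5, 3->3, 1->1, 7->7, 6->6, 9->9, 8->8
Step 2: d_i = R_x(i) - R_y(i); compute d_i^2.
  (2-2)^2=0, (5-4)^2=1, (1-5)^2=16, (3-3)^2=0, (4-1)^2=9, (9-7)^2=4, (6-6)^2=0, (7-9)^2=4, (8-8)^2=0
sum(d^2) = 34.
Step 3: rho = 1 - 6*34 / (9*(9^2 - 1)) = 1 - 204/720 = 0.716667.
Step 4: Under H0, t = rho * sqrt((n-2)/(1-rho^2)) = 2.7188 ~ t(7).
Step 5: Two-sided p-value from the t-distribution with 7 df = 0.029818.
Step 6: alpha = 0.1. reject H0.

rho = 0.7167, p = 0.029818, reject H0 at alpha = 0.1.


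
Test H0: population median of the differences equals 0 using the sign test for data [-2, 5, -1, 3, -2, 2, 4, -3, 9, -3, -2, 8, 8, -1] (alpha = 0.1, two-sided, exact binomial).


Step 1: Discard zero differences. Original n = 14; n_eff = number of nonzero differences = 14.
Nonzero differences (with sign): -2, +5, -1, +3, -2, +2, +4, -3, +9, -3, -2, +8, +8, -1
Step 2: Count signs: positive = 7, negative = 7.
Step 3: Under H0: P(positive) = 0.5, so the number of positives S ~ Bin(14, 0.5).
Step 4: Two-sided exact p-value = sum of Bin(14,0.5) probabilities at or below the observed probability = 1.000000.
Step 5: alpha = 0.1. fail to reject H0.

n_eff = 14, pos = 7, neg = 7, p = 1.000000, fail to reject H0.


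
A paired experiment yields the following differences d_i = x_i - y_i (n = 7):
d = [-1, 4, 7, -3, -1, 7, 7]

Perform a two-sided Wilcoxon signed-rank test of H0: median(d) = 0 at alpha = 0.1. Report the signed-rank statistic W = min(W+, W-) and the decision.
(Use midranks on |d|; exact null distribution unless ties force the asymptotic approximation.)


Step 1: Drop any zero differences (none here) and take |d_i|.
|d| = [1, 4, 7, 3, 1, 7, 7]
Step 2: Midrank |d_i| (ties get averaged ranks).
ranks: |1|->1.5, |4|->4, |7|->6, |3|->3, |1|->1.5, |7|->6, |7|->6
Step 3: Attach original signs; sum ranks with positive sign and with negative sign.
W+ = 4 + 6 + 6 + 6 = 22
W- = 1.5 + 3 + 1.5 = 6
(Check: W+ + W- = 28 should equal n(n+1)/2 = 28.)
Step 4: Test statistic W = min(W+, W-) = 6.
Step 5: Ties in |d|, so use the tie-corrected normal approximation.
        E[W] = n(n+1)/4 = 7*8/4 = 14.
        Tie groups: |d|=1 (t=2), |d|=7 (t=3); sum(t^3 - t) = 30.
        Var[W] = n(n+1)(2n+1)/24 - sum(t^3-t)/48 = 840/24 - 30/48 = 34.375.
        z = (W - E[W]) / sqrt(Var[W]) = (6 - 14) / 5.8630 = -1.3645.
        Two-sided p = 2*Phi(z) = 0.172415.
Step 6: alpha = 0.1. fail to reject H0.

W+ = 22, W- = 6, W = min = 6, p = 0.172415, fail to reject H0.


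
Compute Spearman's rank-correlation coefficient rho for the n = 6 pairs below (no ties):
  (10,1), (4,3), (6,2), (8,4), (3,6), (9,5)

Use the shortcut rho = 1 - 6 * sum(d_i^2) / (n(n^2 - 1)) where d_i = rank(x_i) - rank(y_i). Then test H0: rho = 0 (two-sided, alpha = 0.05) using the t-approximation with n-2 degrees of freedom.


Step 1: Rank x and y separately (midranks; no ties here).
rank(x): 10->6, 4->2, 6->3, 8->4, 3->1, 9->5
rank(y): 1->1, 3->3, 2->2, 4->4, 6->6, 5->5
Step 2: d_i = R_x(i) - R_y(i); compute d_i^2.
  (6-1)^2=25, (2-3)^2=1, (3-2)^2=1, (4-4)^2=0, (1-6)^2=25, (5-5)^2=0
sum(d^2) = 52.
Step 3: rho = 1 - 6*52 / (6*(6^2 - 1)) = 1 - 312/210 = -0.485714.
Step 4: Under H0, t = rho * sqrt((n-2)/(1-rho^2)) = -1.1113 ~ t(4).
Step 5: Two-sided p-value from the t-distribution with 4 df = 0.328723.
Step 6: alpha = 0.05. fail to reject H0.

rho = -0.4857, p = 0.328723, fail to reject H0 at alpha = 0.05.


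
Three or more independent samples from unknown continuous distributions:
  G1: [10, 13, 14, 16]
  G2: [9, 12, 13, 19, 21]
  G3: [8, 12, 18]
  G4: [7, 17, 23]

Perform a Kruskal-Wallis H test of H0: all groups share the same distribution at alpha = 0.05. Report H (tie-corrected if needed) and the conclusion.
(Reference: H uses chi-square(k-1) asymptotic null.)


Step 1: Combine all N = 15 observations and assign midranks.
sorted (value, group, rank): (7,G4,1), (8,G3,2), (9,G2,3), (10,G1,4), (12,G2,5.5), (12,G3,5.5), (13,G1,7.5), (13,G2,7.5), (14,G1,9), (16,G1,10), (17,G4,11), (18,G3,12), (19,G2,13), (21,G2,14), (23,G4,15)
Step 2: Sum ranks within each group.
R_1 = 30.5 (n_1 = 4)
R_2 = 43 (n_2 = 5)
R_3 = 19.5 (n_3 = 3)
R_4 = 27 (n_4 = 3)
Step 3: H = 12/(N(N+1)) * sum(R_i^2/n_i) - 3(N+1)
     = 12/(15*16) * (30.5^2/4 + 43^2/5 + 19.5^2/3 + 27^2/3) - 3*16
     = 0.050000 * 972.112 - 48
     = 0.605625.
Step 4: Ties present; correction factor C = 1 - 12/(15^3 - 15) = 0.996429. Corrected H = 0.605625 / 0.996429 = 0.607796.
Step 5: Under H0, H ~ chi^2(3); p-value = 0.894645.
Step 6: alpha = 0.05. fail to reject H0.

H = 0.6078, df = 3, p = 0.894645, fail to reject H0.


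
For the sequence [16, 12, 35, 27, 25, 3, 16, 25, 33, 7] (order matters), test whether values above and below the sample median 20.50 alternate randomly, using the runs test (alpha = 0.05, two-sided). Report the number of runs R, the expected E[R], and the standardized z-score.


Step 1: Compute median = 20.50; label A = above, B = below.
Labels in order: BBAAABBAAB  (n_A = 5, n_B = 5)
Step 2: Count runs R = 5.
Step 3: Under H0 (random ordering), E[R] = 2*n_A*n_B/(n_A+n_B) + 1 = 2*5*5/10 + 1 = 6.0000.
        Var[R] = 2*n_A*n_B*(2*n_A*n_B - n_A - n_B) / ((n_A+n_B)^2 * (n_A+n_B-1)) = 2000/900 = 2.2222.
        SD[R] = 1.4907.
Step 4: Continuity-corrected z = (R + 0.5 - E[R]) / SD[R] = (5 + 0.5 - 6.0000) / 1.4907 = -0.3354.
Step 5: Two-sided p-value via normal approximation = 2*(1 - Phi(|z|)) = 0.737316.
Step 6: alpha = 0.05. fail to reject H0.

R = 5, z = -0.3354, p = 0.737316, fail to reject H0.


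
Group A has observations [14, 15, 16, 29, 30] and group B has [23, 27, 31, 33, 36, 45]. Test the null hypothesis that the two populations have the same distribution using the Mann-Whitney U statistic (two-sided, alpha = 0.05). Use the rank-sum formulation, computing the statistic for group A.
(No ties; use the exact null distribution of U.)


Step 1: Combine and sort all 11 observations; assign midranks.
sorted (value, group): (14,X), (15,X), (16,X), (23,Y), (27,Y), (29,X), (30,X), (31,Y), (33,Y), (36,Y), (45,Y)
ranks: 14->1, 15->2, 16->3, 23->4, 27->5, 29->6, 30->7, 31->8, 33->9, 36->10, 45->11
Step 2: Rank sum for X: R1 = 1 + 2 + 3 + 6 + 7 = 19.
Step 3: U_X = R1 - n1(n1+1)/2 = 19 - 5*6/2 = 19 - 15 = 4.
       U_Y = n1*n2 - U_X = 30 - 4 = 26.
Step 4: No ties, so the exact null distribution of U (based on enumerating the C(11,5) = 462 equally likely rank assignments) gives the two-sided p-value.
Step 5: p-value = 0.051948; compare to alpha = 0.05. fail to reject H0.

U_X = 4, p = 0.051948, fail to reject H0 at alpha = 0.05.


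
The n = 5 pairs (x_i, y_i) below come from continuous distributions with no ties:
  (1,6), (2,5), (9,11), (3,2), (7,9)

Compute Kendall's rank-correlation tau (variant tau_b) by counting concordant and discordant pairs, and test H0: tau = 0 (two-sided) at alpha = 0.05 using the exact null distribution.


Step 1: Enumerate the 10 unordered pairs (i,j) with i<j and classify each by sign(x_j-x_i) * sign(y_j-y_i).
  (1,2):dx=+1,dy=-1->D; (1,3):dx=+8,dy=+5->C; (1,4):dx=+2,dy=-4->D; (1,5):dx=+6,dy=+3->C
  (2,3):dx=+7,dy=+6->C; (2,4):dx=+1,dy=-3->D; (2,5):dx=+5,dy=+4->C; (3,4):dx=-6,dy=-9->C
  (3,5):dx=-2,dy=-2->C; (4,5):dx=+4,dy=+7->C
Step 2: C = 7, D = 3, total pairs = 10.
Step 3: tau = (C - D)/(n(n-1)/2) = (7 - 3)/10 = 0.400000.
Step 4: Exact two-sided p-value (enumerate n! = 120 permutations of y under H0): p = 0.483333.
Step 5: alpha = 0.05. fail to reject H0.

tau_b = 0.4000 (C=7, D=3), p = 0.483333, fail to reject H0.


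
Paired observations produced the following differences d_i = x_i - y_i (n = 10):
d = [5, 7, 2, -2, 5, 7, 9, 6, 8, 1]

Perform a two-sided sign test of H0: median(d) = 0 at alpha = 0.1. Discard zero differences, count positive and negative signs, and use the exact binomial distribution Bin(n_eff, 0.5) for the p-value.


Step 1: Discard zero differences. Original n = 10; n_eff = number of nonzero differences = 10.
Nonzero differences (with sign): +5, +7, +2, -2, +5, +7, +9, +6, +8, +1
Step 2: Count signs: positive = 9, negative = 1.
Step 3: Under H0: P(positive) = 0.5, so the number of positives S ~ Bin(10, 0.5).
Step 4: Two-sided exact p-value = sum of Bin(10,0.5) probabilities at or below the observed probability = 0.021484.
Step 5: alpha = 0.1. reject H0.

n_eff = 10, pos = 9, neg = 1, p = 0.021484, reject H0.


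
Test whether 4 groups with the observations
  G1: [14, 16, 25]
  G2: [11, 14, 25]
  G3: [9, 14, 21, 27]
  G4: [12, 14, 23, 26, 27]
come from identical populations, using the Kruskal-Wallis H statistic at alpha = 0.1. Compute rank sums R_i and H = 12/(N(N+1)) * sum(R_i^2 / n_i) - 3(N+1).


Step 1: Combine all N = 15 observations and assign midranks.
sorted (value, group, rank): (9,G3,1), (11,G2,2), (12,G4,3), (14,G1,5.5), (14,G2,5.5), (14,G3,5.5), (14,G4,5.5), (16,G1,8), (21,G3,9), (23,G4,10), (25,G1,11.5), (25,G2,11.5), (26,G4,13), (27,G3,14.5), (27,G4,14.5)
Step 2: Sum ranks within each group.
R_1 = 25 (n_1 = 3)
R_2 = 19 (n_2 = 3)
R_3 = 30 (n_3 = 4)
R_4 = 46 (n_4 = 5)
Step 3: H = 12/(N(N+1)) * sum(R_i^2/n_i) - 3(N+1)
     = 12/(15*16) * (25^2/3 + 19^2/3 + 30^2/4 + 46^2/5) - 3*16
     = 0.050000 * 976.867 - 48
     = 0.843333.
Step 4: Ties present; correction factor C = 1 - 72/(15^3 - 15) = 0.978571. Corrected H = 0.843333 / 0.978571 = 0.861800.
Step 5: Under H0, H ~ chi^2(3); p-value = 0.834635.
Step 6: alpha = 0.1. fail to reject H0.

H = 0.8618, df = 3, p = 0.834635, fail to reject H0.


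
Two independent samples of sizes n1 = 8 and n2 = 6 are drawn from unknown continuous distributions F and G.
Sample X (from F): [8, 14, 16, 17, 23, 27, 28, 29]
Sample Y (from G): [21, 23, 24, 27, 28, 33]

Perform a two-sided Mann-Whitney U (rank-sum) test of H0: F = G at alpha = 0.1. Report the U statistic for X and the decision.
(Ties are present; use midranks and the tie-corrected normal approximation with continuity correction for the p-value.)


Step 1: Combine and sort all 14 observations; assign midranks.
sorted (value, group): (8,X), (14,X), (16,X), (17,X), (21,Y), (23,X), (23,Y), (24,Y), (27,X), (27,Y), (28,X), (28,Y), (29,X), (33,Y)
ranks: 8->1, 14->2, 16->3, 17->4, 21->5, 23->6.5, 23->6.5, 24->8, 27->9.5, 27->9.5, 28->11.5, 28->11.5, 29->13, 33->14
Step 2: Rank sum for X: R1 = 1 + 2 + 3 + 4 + 6.5 + 9.5 + 11.5 + 13 = 50.5.
Step 3: U_X = R1 - n1(n1+1)/2 = 50.5 - 8*9/2 = 50.5 - 36 = 14.5.
       U_Y = n1*n2 - U_X = 48 - 14.5 = 33.5.
Step 4: Ties are present, so use the tie-corrected normal approximation (with continuity correction) for the p-value.
Step 5: p-value = 0.243718; compare to alpha = 0.1. fail to reject H0.

U_X = 14.5, p = 0.243718, fail to reject H0 at alpha = 0.1.


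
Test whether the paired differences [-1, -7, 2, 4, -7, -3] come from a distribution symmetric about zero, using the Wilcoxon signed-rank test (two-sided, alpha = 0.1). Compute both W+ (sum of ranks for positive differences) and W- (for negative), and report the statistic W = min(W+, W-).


Step 1: Drop any zero differences (none here) and take |d_i|.
|d| = [1, 7, 2, 4, 7, 3]
Step 2: Midrank |d_i| (ties get averaged ranks).
ranks: |1|->1, |7|->5.5, |2|->2, |4|->4, |7|->5.5, |3|->3
Step 3: Attach original signs; sum ranks with positive sign and with negative sign.
W+ = 2 + 4 = 6
W- = 1 + 5.5 + 5.5 + 3 = 15
(Check: W+ + W- = 21 should equal n(n+1)/2 = 21.)
Step 4: Test statistic W = min(W+, W-) = 6.
Step 5: Ties in |d|, so use the tie-corrected normal approximation.
        E[W] = n(n+1)/4 = 6*7/4 = 10.5.
        Tie groups: |d|=7 (t=2); sum(t^3 - t) = 6.
        Var[W] = n(n+1)(2n+1)/24 - sum(t^3-t)/48 = 546/24 - 6/48 = 22.625.
        z = (W - E[W]) / sqrt(Var[W]) = (6 - 10.5) / 4.7566 = -0.9461.
        Two-sided p = 2*Phi(z) = 0.344118.
Step 6: alpha = 0.1. fail to reject H0.

W+ = 6, W- = 15, W = min = 6, p = 0.344118, fail to reject H0.


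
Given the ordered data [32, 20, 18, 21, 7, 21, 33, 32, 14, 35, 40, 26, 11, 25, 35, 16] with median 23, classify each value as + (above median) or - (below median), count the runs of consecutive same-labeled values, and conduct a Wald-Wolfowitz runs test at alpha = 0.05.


Step 1: Compute median = 23; label A = above, B = below.
Labels in order: ABBBBBAABAAABAAB  (n_A = 8, n_B = 8)
Step 2: Count runs R = 8.
Step 3: Under H0 (random ordering), E[R] = 2*n_A*n_B/(n_A+n_B) + 1 = 2*8*8/16 + 1 = 9.0000.
        Var[R] = 2*n_A*n_B*(2*n_A*n_B - n_A - n_B) / ((n_A+n_B)^2 * (n_A+n_B-1)) = 14336/3840 = 3.7333.
        SD[R] = 1.9322.
Step 4: Continuity-corrected z = (R + 0.5 - E[R]) / SD[R] = (8 + 0.5 - 9.0000) / 1.9322 = -0.2588.
Step 5: Two-sided p-value via normal approximation = 2*(1 - Phi(|z|)) = 0.795809.
Step 6: alpha = 0.05. fail to reject H0.

R = 8, z = -0.2588, p = 0.795809, fail to reject H0.


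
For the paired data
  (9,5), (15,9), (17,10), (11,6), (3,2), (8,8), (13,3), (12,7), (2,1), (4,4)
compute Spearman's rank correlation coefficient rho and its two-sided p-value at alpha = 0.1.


Step 1: Rank x and y separately (midranks; no ties here).
rank(x): 9->5, 15->9, 17->10, 11->6, 3->2, 8->4, 13->8, 12->7, 2->1, 4->3
rank(y): 5->5, 9->9, 10->10, 6->6, 2->2, 8->8, 3->3, 7->7, 1->1, 4->4
Step 2: d_i = R_x(i) - R_y(i); compute d_i^2.
  (5-5)^2=0, (9-9)^2=0, (10-10)^2=0, (6-6)^2=0, (2-2)^2=0, (4-8)^2=16, (8-3)^2=25, (7-7)^2=0, (1-1)^2=0, (3-4)^2=1
sum(d^2) = 42.
Step 3: rho = 1 - 6*42 / (10*(10^2 - 1)) = 1 - 252/990 = 0.745455.
Step 4: Under H0, t = rho * sqrt((n-2)/(1-rho^2)) = 3.1632 ~ t(8).
Step 5: Two-sided p-value from the t-distribution with 8 df = 0.013330.
Step 6: alpha = 0.1. reject H0.

rho = 0.7455, p = 0.013330, reject H0 at alpha = 0.1.


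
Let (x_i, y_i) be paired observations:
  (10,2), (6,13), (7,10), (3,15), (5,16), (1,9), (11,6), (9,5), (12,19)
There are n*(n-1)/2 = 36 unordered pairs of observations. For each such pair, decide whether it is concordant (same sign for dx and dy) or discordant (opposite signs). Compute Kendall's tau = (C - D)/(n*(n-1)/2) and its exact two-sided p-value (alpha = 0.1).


Step 1: Enumerate the 36 unordered pairs (i,j) with i<j and classify each by sign(x_j-x_i) * sign(y_j-y_i).
  (1,2):dx=-4,dy=+11->D; (1,3):dx=-3,dy=+8->D; (1,4):dx=-7,dy=+13->D; (1,5):dx=-5,dy=+14->D
  (1,6):dx=-9,dy=+7->D; (1,7):dx=+1,dy=+4->C; (1,8):dx=-1,dy=+3->D; (1,9):dx=+2,dy=+17->C
  (2,3):dx=+1,dy=-3->D; (2,4):dx=-3,dy=+2->D; (2,5):dx=-1,dy=+3->D; (2,6):dx=-5,dy=-4->C
  (2,7):dx=+5,dy=-7->D; (2,8):dx=+3,dy=-8->D; (2,9):dx=+6,dy=+6->C; (3,4):dx=-4,dy=+5->D
  (3,5):dx=-2,dy=+6->D; (3,6):dx=-6,dy=-1->C; (3,7):dx=+4,dy=-4->D; (3,8):dx=+2,dy=-5->D
  (3,9):dx=+5,dy=+9->C; (4,5):dx=+2,dy=+1->C; (4,6):dx=-2,dy=-6->C; (4,7):dx=+8,dy=-9->D
  (4,8):dx=+6,dy=-10->D; (4,9):dx=+9,dy=+4->C; (5,6):dx=-4,dy=-7->C; (5,7):dx=+6,dy=-10->D
  (5,8):dx=+4,dy=-11->D; (5,9):dx=+7,dy=+3->C; (6,7):dx=+10,dy=-3->D; (6,8):dx=+8,dy=-4->D
  (6,9):dx=+11,dy=+10->C; (7,8):dx=-2,dy=-1->C; (7,9):dx=+1,dy=+13->C; (8,9):dx=+3,dy=+14->C
Step 2: C = 15, D = 21, total pairs = 36.
Step 3: tau = (C - D)/(n(n-1)/2) = (15 - 21)/36 = -0.166667.
Step 4: Exact two-sided p-value (enumerate n! = 362880 permutations of y under H0): p = 0.612202.
Step 5: alpha = 0.1. fail to reject H0.

tau_b = -0.1667 (C=15, D=21), p = 0.612202, fail to reject H0.


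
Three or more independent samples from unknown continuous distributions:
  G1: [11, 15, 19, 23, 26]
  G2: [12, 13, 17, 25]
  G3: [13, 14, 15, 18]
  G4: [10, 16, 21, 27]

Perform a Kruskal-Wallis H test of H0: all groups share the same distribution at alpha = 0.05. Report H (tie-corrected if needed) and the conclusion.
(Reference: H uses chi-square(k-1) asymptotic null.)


Step 1: Combine all N = 17 observations and assign midranks.
sorted (value, group, rank): (10,G4,1), (11,G1,2), (12,G2,3), (13,G2,4.5), (13,G3,4.5), (14,G3,6), (15,G1,7.5), (15,G3,7.5), (16,G4,9), (17,G2,10), (18,G3,11), (19,G1,12), (21,G4,13), (23,G1,14), (25,G2,15), (26,G1,16), (27,G4,17)
Step 2: Sum ranks within each group.
R_1 = 51.5 (n_1 = 5)
R_2 = 32.5 (n_2 = 4)
R_3 = 29 (n_3 = 4)
R_4 = 40 (n_4 = 4)
Step 3: H = 12/(N(N+1)) * sum(R_i^2/n_i) - 3(N+1)
     = 12/(17*18) * (51.5^2/5 + 32.5^2/4 + 29^2/4 + 40^2/4) - 3*18
     = 0.039216 * 1404.76 - 54
     = 1.088725.
Step 4: Ties present; correction factor C = 1 - 12/(17^3 - 17) = 0.997549. Corrected H = 1.088725 / 0.997549 = 1.091400.
Step 5: Under H0, H ~ chi^2(3); p-value = 0.779150.
Step 6: alpha = 0.05. fail to reject H0.

H = 1.0914, df = 3, p = 0.779150, fail to reject H0.


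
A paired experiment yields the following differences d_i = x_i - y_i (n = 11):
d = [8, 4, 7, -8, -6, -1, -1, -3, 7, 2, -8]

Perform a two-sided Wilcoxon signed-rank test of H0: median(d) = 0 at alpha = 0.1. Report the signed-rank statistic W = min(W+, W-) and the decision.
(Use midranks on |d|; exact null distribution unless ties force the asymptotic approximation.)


Step 1: Drop any zero differences (none here) and take |d_i|.
|d| = [8, 4, 7, 8, 6, 1, 1, 3, 7, 2, 8]
Step 2: Midrank |d_i| (ties get averaged ranks).
ranks: |8|->10, |4|->5, |7|->7.5, |8|->10, |6|->6, |1|->1.5, |1|->1.5, |3|->4, |7|->7.5, |2|->3, |8|->10
Step 3: Attach original signs; sum ranks with positive sign and with negative sign.
W+ = 10 + 5 + 7.5 + 7.5 + 3 = 33
W- = 10 + 6 + 1.5 + 1.5 + 4 + 10 = 33
(Check: W+ + W- = 66 should equal n(n+1)/2 = 66.)
Step 4: Test statistic W = min(W+, W-) = 33.
Step 5: Ties in |d|, so use the tie-corrected normal approximation.
        E[W] = n(n+1)/4 = 11*12/4 = 33.
        Tie groups: |d|=1 (t=2), |d|=7 (t=2), |d|=8 (t=3); sum(t^3 - t) = 36.
        Var[W] = n(n+1)(2n+1)/24 - sum(t^3-t)/48 = 3036/24 - 36/48 = 125.75.
        z = (W - E[W]) / sqrt(Var[W]) = (33 - 33) / 11.2138 = 0.0000.
        Two-sided p = 2*Phi(z) = 1.000000.
Step 6: alpha = 0.1. fail to reject H0.

W+ = 33, W- = 33, W = min = 33, p = 1.000000, fail to reject H0.
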